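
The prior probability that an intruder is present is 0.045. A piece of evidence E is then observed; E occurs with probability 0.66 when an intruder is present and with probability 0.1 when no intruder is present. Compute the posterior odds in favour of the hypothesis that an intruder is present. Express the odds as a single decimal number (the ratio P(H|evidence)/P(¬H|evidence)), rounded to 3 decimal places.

Prior odds = 0.045/(1−0.045) = 0.047120. In log-odds, ln(0.047120) = -3.0550.
Add log likelihood ratio: ln(6.6000) = 1.8871.
Posterior log-odds = -1.1680, so posterior odds = exp(-1.1680) = 0.31099.

Posterior odds ≈ 0.311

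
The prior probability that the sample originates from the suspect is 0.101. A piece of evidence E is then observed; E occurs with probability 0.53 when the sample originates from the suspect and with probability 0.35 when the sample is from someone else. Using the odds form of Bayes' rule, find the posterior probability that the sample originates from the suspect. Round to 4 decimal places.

Posterior probability ≈ 0.1454

Prior odds = 0.101/(1−0.101) = 0.11235. In log-odds, ln(0.11235) = -2.1862.
Add log likelihood ratio: ln(1.5143) = 0.41494.
Posterior log-odds = -1.7712, so posterior odds = exp(-1.7712) = 0.17013. Converting, P(H|E) = 0.17013/1.1701 = 0.1454.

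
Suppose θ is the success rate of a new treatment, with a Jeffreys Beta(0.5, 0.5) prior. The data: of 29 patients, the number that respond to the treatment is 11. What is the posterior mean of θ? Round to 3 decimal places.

Observing 11 successes and 18 failures updates Beta(0.5, 0.5) by adding the success and failure counts to the two shape parameters: α = 0.5+11 = 11.5, β = 0.5+18 = 18.5.
Posterior mean = α/(α+β) = 11.5/30 = 0.383.

Posterior mean ≈ 0.383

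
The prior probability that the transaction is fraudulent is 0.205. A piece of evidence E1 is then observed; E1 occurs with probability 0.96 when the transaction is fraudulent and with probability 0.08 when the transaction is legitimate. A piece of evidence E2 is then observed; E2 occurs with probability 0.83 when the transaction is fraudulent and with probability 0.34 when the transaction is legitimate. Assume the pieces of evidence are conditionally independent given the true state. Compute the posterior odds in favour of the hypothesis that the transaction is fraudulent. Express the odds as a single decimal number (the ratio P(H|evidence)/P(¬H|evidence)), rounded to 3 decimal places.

Prior odds = 0.205/(1−0.205) = 0.25786.
Likelihood ratio for E1 = 0.96/0.08 = 12.000.
Likelihood ratio for E2 = 0.83/0.34 = 2.4412.
Posterior odds = prior odds × LR₁ × LR₂ = 7.5538.

Posterior odds ≈ 7.554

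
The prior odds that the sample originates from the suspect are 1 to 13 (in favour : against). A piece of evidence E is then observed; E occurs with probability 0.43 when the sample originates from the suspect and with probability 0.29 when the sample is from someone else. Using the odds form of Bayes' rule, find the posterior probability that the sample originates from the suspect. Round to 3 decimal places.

Posterior probability ≈ 0.102

Prior odds = 1/13 = 0.076923.
Likelihood ratio for E = 0.43/0.29 = 1.4828.
Posterior odds = prior odds × LR = 0.11406.
Posterior probability = odds/(1+odds) = 0.11406/1.1141 = 0.102.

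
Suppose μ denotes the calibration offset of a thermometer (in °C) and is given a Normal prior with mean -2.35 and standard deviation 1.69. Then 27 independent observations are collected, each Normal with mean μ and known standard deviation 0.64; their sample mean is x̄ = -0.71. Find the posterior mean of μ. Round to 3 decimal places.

Posterior mean ≈ -0.719

With known σ, the Normal prior is conjugate. Weight on the data is w = (n/σ²)/(n/σ² + 1/τ₀²) = 65.9180/(65.9180+0.350128) = 0.99472.
Posterior mean = w·x̄ + (1−w)·μ₀ = 0.99472·-0.71 + 0.0052835·-2.35 = -0.719.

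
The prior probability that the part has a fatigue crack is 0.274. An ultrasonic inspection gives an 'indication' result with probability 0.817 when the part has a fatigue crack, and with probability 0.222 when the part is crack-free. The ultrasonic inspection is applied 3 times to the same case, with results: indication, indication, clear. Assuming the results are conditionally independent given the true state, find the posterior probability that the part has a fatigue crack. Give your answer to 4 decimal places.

Posterior P(H) ≈ 0.5459

With H the event that the part has a fatigue crack, the joint likelihood of the observed sequence is P(data|H) = 0.817·0.817·0.183 = 0.12215 and P(data|¬H) = 0.222·0.222·0.778 = 0.038343.
Bayes: P(H|data) = 0.274·0.12215 / (0.274·0.12215 + 0.726·0.038343) = 0.033469/0.061306 = 0.5459.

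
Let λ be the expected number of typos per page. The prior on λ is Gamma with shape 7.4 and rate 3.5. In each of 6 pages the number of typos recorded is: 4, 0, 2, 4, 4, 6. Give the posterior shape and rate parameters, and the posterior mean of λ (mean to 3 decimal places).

Posterior: Gamma(shape=27.4, rate=9.5); mean ≈ 2.884

The Poisson likelihood adds the total count to the shape and the number of exposure periods to the rate. Here ∑xᵢ = 20 and n = 6, so shape 7.4→27.4 and rate 3.5→9.5.
Posterior mean = shape/rate = 27.4/9.5 = 2.884.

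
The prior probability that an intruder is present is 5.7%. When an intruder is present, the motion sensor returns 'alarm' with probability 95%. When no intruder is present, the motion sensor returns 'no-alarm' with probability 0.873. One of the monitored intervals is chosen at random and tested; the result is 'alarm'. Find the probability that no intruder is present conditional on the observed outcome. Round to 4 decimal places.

Write H for 'an intruder is present'. Prior odds H:¬H = 0.057/0.943 = 0.060445. For the 'alarm' outcome, the likelihood ratio is 0.95/0.127 = 7.4803.
Posterior odds = 0.060445 × 7.4803 = 0.45215, so P(H|E) = 0.45215/(1+0.45215) = 0.3114. Then P(¬H|E) = 1 − 0.3114 = 0.6886.

P(¬H | E) ≈ 0.6886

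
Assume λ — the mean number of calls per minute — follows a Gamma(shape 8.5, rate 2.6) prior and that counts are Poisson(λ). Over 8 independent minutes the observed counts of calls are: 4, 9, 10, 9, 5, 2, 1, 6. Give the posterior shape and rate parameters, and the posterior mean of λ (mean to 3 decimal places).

Total count ∑xᵢ = 46 over n = 8 minutes.
Gamma is conjugate to the Poisson likelihood: posterior is Gamma(shape = 8.5+46 = 54.5, rate = 2.6+8 = 10.6).
E[λ | data] = 54.5/10.6 = 5.142.

Posterior: Gamma(shape=54.5, rate=10.6); mean ≈ 5.142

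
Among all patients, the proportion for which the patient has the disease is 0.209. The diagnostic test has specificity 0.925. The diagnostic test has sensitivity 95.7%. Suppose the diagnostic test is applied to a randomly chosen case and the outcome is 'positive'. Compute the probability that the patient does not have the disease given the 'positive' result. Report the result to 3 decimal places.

Write H for 'the patient has the disease'. Prior odds H:¬H = 0.209/0.791 = 0.26422. For the 'positive' outcome, the likelihood ratio is 0.957/0.075 = 12.760.
Posterior odds = 0.26422 × 12.760 = 3.3715, so P(H|E) = 3.3715/(1+3.3715) = 0.771. Then P(¬H|E) = 1 − 0.771 = 0.229.

P(¬H | E) ≈ 0.229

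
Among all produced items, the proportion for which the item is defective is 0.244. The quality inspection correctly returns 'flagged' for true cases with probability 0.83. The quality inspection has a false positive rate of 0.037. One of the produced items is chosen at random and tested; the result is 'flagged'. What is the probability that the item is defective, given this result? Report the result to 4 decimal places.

Let H be the event that the item is defective. P(H) = 0.244, so P(¬H) = 0.756. With E the 'flagged' result, P(E|H) = 0.83 and P(E|¬H) = 0.037.
P(E) = 0.83·0.244 + 0.037·0.756 = 0.20252 + 0.027972 = 0.23049.
By Bayes' theorem, P(H|E) = 0.20252 / 0.23049 = 0.8786.

P(H | E) ≈ 0.8786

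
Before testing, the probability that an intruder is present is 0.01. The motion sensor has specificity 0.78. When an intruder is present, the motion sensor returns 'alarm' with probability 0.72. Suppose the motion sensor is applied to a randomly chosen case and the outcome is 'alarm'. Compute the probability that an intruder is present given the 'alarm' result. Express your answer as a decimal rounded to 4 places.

Write H for 'an intruder is present'. Prior odds H:¬H = 0.01/0.99 = 0.010101. For the 'alarm' outcome, the likelihood ratio is 0.72/0.22 = 3.2727.
Posterior odds = 0.010101 × 3.2727 = 0.033058, so P(H|E) = 0.033058/(1+0.033058) = 0.0320.

P(H | E) ≈ 0.0320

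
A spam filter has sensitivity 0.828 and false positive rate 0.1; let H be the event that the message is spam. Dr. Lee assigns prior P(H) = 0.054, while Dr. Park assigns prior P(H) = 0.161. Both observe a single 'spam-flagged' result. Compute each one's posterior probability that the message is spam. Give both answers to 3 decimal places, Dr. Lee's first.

P('+'|H) = 0.828, P('+'|¬H) = 0.1.
Dr. Lee: numerator 0.828·0.054 = 0.044712; evidence = 0.044712+0.1·0.946 = 0.13931; posterior = 0.321.
Dr. Park: numerator 0.828·0.161 = 0.13331; evidence = 0.13331+0.1·0.839 = 0.21721; posterior = 0.614.

Dr. Lee: 0.321; Dr. Park: 0.614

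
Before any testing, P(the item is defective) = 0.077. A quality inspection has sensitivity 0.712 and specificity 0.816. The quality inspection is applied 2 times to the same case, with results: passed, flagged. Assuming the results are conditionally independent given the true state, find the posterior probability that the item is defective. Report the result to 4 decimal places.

With H the event that the item is defective, the joint likelihood of the observed sequence is P(data|H) = 0.288·0.712 = 0.20506 and P(data|¬H) = 0.816·0.184 = 0.15014.
Bayes: P(H|data) = 0.077·0.20506 / (0.077·0.20506 + 0.923·0.15014) = 0.015789/0.15437 = 0.1023.

Posterior P(H) ≈ 0.1023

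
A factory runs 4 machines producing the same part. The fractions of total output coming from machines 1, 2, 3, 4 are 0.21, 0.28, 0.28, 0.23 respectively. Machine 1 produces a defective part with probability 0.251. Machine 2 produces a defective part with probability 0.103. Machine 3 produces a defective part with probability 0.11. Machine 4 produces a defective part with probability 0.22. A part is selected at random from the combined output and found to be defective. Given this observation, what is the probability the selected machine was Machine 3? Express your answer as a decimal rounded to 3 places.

Posterior probability ≈ 0.189

P(defective|M1) = 0.251; P(defective|M2) = 0.103; P(defective|M3) = 0.11; P(defective|M4) = 0.22.
Prior × likelihood for each source: 0.21·0.251=0.05271, 0.28·0.103=0.02884, 0.28·0.11=0.03080, 0.23·0.22=0.05060. Summing gives P(defective) = 0.16295.
P(Machine 3 | defective) = 0.03080 / 0.16295 = 0.189.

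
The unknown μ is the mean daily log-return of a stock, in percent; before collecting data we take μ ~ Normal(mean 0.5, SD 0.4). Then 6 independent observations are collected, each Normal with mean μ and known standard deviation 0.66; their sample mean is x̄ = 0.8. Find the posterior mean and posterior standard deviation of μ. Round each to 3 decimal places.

Posterior mean ≈ 0.706; posterior SD ≈ 0.223

With known σ, the Normal prior is conjugate. Weight on the data is w = (n/σ²)/(n/σ² + 1/τ₀²) = 13.7741/(13.7741+6.25000) = 0.68788.
Posterior mean = w·x̄ + (1−w)·μ₀ = 0.68788·0.8 + 0.31212·0.5 = 0.706. Posterior variance = 1/(13.7741+6.25000) = 0.0499398, so SD = 0.223.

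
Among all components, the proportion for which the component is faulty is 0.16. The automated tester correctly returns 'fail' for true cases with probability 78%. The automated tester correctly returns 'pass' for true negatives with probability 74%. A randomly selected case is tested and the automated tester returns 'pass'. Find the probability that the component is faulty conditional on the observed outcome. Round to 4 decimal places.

Write H for 'the component is faulty'. Prior odds H:¬H = 0.16/0.84 = 0.19048. For the 'pass' outcome, the likelihood ratio is 0.22/0.74 = 0.29730.
Posterior odds = 0.19048 × 0.29730 = 0.056628, so P(H|E) = 0.056628/(1+0.056628) = 0.0536.

P(H | E) ≈ 0.0536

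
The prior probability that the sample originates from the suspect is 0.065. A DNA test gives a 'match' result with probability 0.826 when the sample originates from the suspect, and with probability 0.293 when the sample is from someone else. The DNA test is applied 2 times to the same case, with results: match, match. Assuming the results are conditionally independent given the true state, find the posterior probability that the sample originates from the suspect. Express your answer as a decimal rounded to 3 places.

With H the event that the sample originates from the suspect, the joint likelihood of the observed sequence is P(data|H) = 0.826·0.826 = 0.68228 and P(data|¬H) = 0.293·0.293 = 0.085849.
Bayes: P(H|data) = 0.065·0.68228 / (0.065·0.68228 + 0.935·0.085849) = 0.044348/0.12462 = 0.3559.

Posterior P(H) ≈ 0.356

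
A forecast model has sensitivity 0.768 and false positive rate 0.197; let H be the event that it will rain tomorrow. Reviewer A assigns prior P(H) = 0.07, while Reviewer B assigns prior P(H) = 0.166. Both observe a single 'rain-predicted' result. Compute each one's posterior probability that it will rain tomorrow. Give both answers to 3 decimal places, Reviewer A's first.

P('+'|H) = 0.768, P('+'|¬H) = 0.197.
Reviewer A: numerator 0.768·0.07 = 0.053760; evidence = 0.053760+0.197·0.93 = 0.23697; posterior = 0.227.
Reviewer B: numerator 0.768·0.166 = 0.12749; evidence = 0.12749+0.197·0.834 = 0.29179; posterior = 0.437.

Reviewer A: 0.227; Reviewer B: 0.437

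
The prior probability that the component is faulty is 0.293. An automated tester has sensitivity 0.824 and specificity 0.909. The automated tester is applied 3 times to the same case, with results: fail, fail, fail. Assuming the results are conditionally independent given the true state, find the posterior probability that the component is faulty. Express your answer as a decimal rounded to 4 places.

Posterior P(H) ≈ 0.9968

With H the event that the component is faulty, the joint likelihood of the observed sequence is P(data|H) = 0.824·0.824·0.824 = 0.55948 and P(data|¬H) = 0.091·0.091·0.091 = 0.00075357.
Bayes: P(H|data) = 0.293·0.55948 / (0.293·0.55948 + 0.707·0.00075357) = 0.16393/0.16446 = 0.9968.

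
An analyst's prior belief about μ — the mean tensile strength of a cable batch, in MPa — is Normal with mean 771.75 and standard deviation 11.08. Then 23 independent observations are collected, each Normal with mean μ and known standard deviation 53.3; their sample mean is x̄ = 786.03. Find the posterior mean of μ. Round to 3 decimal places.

With known σ, the Normal prior is conjugate. Weight on the data is w = (n/σ²)/(n/σ² + 1/τ₀²) = 0.00809605/(0.00809605+0.00814555) = 0.49848.
Posterior mean = w·x̄ + (1−w)·μ₀ = 0.49848·786.03 + 0.50152·771.75 = 778.868.

Posterior mean ≈ 778.868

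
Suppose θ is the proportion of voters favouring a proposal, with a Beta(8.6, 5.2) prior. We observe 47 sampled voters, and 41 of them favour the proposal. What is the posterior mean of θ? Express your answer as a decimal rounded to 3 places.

Observing 41 successes and 6 failures updates Beta(8.6, 5.2) by adding the success and failure counts to the two shape parameters: α = 8.6+41 = 49.6, β = 5.2+6 = 11.2.
E[θ | data] = 49.6/(49.6+11.2) = 0.816.

Posterior mean ≈ 0.816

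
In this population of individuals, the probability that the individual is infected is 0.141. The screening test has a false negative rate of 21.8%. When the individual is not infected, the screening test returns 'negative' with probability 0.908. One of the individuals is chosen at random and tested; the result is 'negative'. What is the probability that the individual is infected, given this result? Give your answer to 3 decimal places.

P(H | E) ≈ 0.038

Let H be the event that the individual is infected. P(H) = 0.141, so P(¬H) = 0.859. With E the 'negative' result, P(E|H) = 0.218 and P(E|¬H) = 0.908.
P(E) = 0.218·0.141 + 0.908·0.859 = 0.030738 + 0.77997 = 0.81071.
By Bayes' theorem, P(H|E) = 0.030738 / 0.81071 = 0.038.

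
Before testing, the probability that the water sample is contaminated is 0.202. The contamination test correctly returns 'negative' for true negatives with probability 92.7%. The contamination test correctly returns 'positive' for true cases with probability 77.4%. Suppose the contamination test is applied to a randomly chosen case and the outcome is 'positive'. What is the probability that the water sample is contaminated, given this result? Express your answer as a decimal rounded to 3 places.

Write H for 'the water sample is contaminated'. Prior odds H:¬H = 0.202/0.798 = 0.25313. For the 'positive' outcome, the likelihood ratio is 0.774/0.073 = 10.603.
Posterior odds = 0.25313 × 10.603 = 2.6839, so P(H|E) = 2.6839/(1+2.6839) = 0.729.

P(H | E) ≈ 0.729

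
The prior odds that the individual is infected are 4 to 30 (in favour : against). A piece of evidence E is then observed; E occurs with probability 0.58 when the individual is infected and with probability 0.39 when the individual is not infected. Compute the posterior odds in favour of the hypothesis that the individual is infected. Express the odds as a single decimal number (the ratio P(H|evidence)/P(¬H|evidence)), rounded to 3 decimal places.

Posterior odds ≈ 0.198

Prior odds = 4/30 = 0.13333.
Likelihood ratio for E = 0.58/0.39 = 1.4872.
Posterior odds = prior odds × LR = 0.19829.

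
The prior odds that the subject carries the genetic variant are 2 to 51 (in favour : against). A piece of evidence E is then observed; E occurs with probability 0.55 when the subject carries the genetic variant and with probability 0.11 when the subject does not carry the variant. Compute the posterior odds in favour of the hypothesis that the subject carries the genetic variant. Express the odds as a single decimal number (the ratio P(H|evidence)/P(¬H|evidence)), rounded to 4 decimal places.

Prior odds = 2/51 = 0.039216.
Likelihood ratio for E = 0.55/0.11 = 5.0000.
Posterior odds = prior odds × LR = 0.19608.

Posterior odds ≈ 0.1961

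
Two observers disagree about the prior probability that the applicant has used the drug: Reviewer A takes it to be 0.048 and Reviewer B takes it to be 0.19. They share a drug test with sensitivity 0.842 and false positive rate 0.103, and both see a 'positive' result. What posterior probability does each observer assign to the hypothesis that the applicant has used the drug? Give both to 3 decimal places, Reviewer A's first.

P('+'|H) = 0.842, P('+'|¬H) = 0.103.
Reviewer A: numerator 0.842·0.048 = 0.040416; evidence = 0.040416+0.103·0.952 = 0.13847; posterior = 0.292.
Reviewer B: numerator 0.842·0.19 = 0.15998; evidence = 0.15998+0.103·0.81 = 0.24341; posterior = 0.657.

Reviewer A: 0.292; Reviewer B: 0.657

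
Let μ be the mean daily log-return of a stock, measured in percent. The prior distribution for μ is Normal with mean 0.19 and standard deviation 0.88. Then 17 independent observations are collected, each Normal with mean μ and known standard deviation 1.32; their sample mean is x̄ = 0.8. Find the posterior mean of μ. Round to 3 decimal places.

With known σ, the Normal prior is conjugate. Weight on the data is w = (n/σ²)/(n/σ² + 1/τ₀²) = 9.75666/(9.75666+1.29132) = 0.88312.
Posterior mean = w·x̄ + (1−w)·μ₀ = 0.88312·0.8 + 0.11688·0.19 = 0.729.

Posterior mean ≈ 0.729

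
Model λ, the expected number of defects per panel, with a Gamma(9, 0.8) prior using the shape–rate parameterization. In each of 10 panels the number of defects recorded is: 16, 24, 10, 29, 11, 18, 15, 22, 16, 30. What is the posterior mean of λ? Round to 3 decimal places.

Posterior mean ≈ 18.519

The Poisson likelihood adds the total count to the shape and the number of exposure periods to the rate. Here ∑xᵢ = 191 and n = 10, so shape 9→200 and rate 0.8→10.8.
E[λ | data] = 200/10.8 = 18.519.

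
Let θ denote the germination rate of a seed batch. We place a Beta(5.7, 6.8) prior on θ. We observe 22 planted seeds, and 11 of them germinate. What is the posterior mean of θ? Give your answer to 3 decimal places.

The binomial likelihood is conjugate to the Beta prior: with 11 successes and 11 failures, the posterior is Beta(5.7+11, 6.8+11) = Beta(16.7, 17.8).
E[θ | data] = 16.7/(16.7+17.8) = 0.484.

Posterior mean ≈ 0.484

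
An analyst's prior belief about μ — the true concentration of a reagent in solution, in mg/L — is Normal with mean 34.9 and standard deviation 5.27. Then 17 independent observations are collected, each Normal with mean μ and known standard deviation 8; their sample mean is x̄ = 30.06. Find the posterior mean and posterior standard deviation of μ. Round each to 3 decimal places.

Prior precision 1/τ₀² = 1/5.27² = 0.0360063; data precision n/σ² = 17/8² = 0.265625.
Posterior precision = 0.0360063 + 0.265625 = 0.301631, giving posterior SD = 1/√0.301631 = 1.821.
Posterior mean = (0.0360063·34.9 + 0.265625·30.06) / 0.301631 = 30.638.

Posterior mean ≈ 30.638; posterior SD ≈ 1.821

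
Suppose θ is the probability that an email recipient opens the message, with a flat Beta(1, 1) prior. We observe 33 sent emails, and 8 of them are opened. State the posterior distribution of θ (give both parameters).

Posterior: Beta(9, 26)

The binomial likelihood is conjugate to the Beta prior: with 8 successes and 25 failures, the posterior is Beta(1+8, 1+25) = Beta(9, 26).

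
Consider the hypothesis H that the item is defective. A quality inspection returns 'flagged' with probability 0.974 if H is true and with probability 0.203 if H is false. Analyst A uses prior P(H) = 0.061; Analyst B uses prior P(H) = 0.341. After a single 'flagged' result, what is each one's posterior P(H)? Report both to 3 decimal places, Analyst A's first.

Analyst A: 0.238; Analyst B: 0.713

The likelihood ratio for a 'flagged' result is 0.974/0.203 = 4.7980.
Analyst A: prior odds 0.061/0.939 = 0.064963; posterior odds 0.31169; posterior probability 0.238.
Analyst B: prior odds 0.341/0.659 = 0.51745; posterior odds 2.4827; posterior probability 0.713.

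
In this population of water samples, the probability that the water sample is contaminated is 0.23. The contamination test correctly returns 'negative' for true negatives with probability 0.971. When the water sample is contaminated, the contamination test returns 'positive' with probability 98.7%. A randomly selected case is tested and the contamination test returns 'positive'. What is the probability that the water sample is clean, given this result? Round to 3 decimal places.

P(¬H | E) ≈ 0.090

Write H for 'the water sample is contaminated'. Prior odds H:¬H = 0.23/0.77 = 0.29870. For the 'positive' outcome, the likelihood ratio is 0.987/0.029 = 34.034.
Posterior odds = 0.29870 × 34.034 = 10.166, so P(H|E) = 10.166/(1+10.166) = 0.910. Then P(¬H|E) = 1 − 0.910 = 0.090.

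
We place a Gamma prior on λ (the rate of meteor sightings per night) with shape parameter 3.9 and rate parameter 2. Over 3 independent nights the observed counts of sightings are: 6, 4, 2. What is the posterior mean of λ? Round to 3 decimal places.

The Poisson likelihood adds the total count to the shape and the number of exposure periods to the rate. Here ∑xᵢ = 12 and n = 3, so shape 3.9→15.9 and rate 2→5.
Posterior mean = shape/rate = 15.9/5 = 3.180.

Posterior mean ≈ 3.180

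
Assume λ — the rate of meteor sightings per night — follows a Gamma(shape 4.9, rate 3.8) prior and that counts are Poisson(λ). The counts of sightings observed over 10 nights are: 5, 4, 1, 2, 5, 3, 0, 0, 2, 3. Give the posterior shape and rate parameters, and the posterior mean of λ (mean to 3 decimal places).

Posterior: Gamma(shape=29.9, rate=13.8); mean ≈ 2.167

The Poisson likelihood adds the total count to the shape and the number of exposure periods to the rate. Here ∑xᵢ = 25 and n = 10, so shape 4.9→29.9 and rate 3.8→13.8.
E[λ | data] = 29.9/13.8 = 2.167.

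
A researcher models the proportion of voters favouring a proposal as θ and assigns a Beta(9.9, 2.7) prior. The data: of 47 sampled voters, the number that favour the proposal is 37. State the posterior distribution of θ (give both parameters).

Observing 37 successes and 10 failures updates Beta(9.9, 2.7) by adding the success and failure counts to the two shape parameters: α = 9.9+37 = 46.9, β = 2.7+10 = 12.7.

Posterior: Beta(46.9, 12.7)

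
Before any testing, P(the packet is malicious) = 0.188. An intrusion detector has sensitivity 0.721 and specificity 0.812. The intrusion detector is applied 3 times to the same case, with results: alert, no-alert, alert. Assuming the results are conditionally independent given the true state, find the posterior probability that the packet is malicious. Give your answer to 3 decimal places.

Let H be the event that the packet is malicious; start with P(H) = 0.188. P('alert'|H) = 0.721, P('alert'|¬H) = 0.188.
Update on result 1 ('alert'): P(H) ← 0.721·0.1880 / (0.721·0.1880 + 0.188·0.8120) = 0.13555/0.28820 = 0.4703.
Update on result 2 ('no-alert'): P(H) ← 0.279·0.4703 / (0.279·0.4703 + 0.812·0.5297) = 0.13122/0.56132 = 0.2338.
Update on result 3 ('alert'): P(H) ← 0.721·0.2338 / (0.721·0.2338 + 0.188·0.7662) = 0.16855/0.31260 = 0.5392.

Posterior P(H) ≈ 0.539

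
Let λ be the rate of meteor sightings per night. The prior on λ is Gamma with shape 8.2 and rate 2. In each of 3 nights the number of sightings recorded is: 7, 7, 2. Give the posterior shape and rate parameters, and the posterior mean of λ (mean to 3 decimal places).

Total count ∑xᵢ = 16 over n = 3 nights.
Gamma is conjugate to the Poisson likelihood: posterior is Gamma(shape = 8.2+16 = 24.2, rate = 2+3 = 5).
Posterior mean = shape/rate = 24.2/5 = 4.840.

Posterior: Gamma(shape=24.2, rate=5); mean ≈ 4.840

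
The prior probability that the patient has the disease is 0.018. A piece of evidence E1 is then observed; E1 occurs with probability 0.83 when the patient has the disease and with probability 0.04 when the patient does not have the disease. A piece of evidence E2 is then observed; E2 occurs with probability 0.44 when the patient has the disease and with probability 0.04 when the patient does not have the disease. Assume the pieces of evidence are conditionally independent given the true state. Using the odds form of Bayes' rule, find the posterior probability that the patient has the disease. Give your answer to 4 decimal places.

Prior odds = 0.018/(1−0.018) = 0.018330. In log-odds, ln(0.018330) = -3.9992.
Add log likelihood ratios: ln(20.750) + ln(11.000) = 5.4304.
Posterior log-odds = 1.4312, so posterior odds = exp(1.4312) = 4.1838. Converting, P(H|E) = 4.1838/5.1838 = 0.8071.

Posterior probability ≈ 0.8071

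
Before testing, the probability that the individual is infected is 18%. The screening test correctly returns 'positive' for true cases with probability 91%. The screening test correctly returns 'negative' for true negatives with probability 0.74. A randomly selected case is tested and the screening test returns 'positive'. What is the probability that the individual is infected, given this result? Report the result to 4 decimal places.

P(H | E) ≈ 0.4345

Write H for 'the individual is infected'. Prior odds H:¬H = 0.18/0.82 = 0.21951. For the 'positive' outcome, the likelihood ratio is 0.91/0.26 = 3.5000.
Posterior odds = 0.21951 × 3.5000 = 0.76829, so P(H|E) = 0.76829/(1+0.76829) = 0.4345.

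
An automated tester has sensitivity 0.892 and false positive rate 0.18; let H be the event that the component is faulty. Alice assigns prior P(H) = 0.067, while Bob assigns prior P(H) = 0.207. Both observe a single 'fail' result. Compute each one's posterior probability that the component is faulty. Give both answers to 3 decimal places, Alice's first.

P('+'|H) = 0.892, P('+'|¬H) = 0.18.
Alice: numerator 0.892·0.067 = 0.059764; evidence = 0.059764+0.18·0.933 = 0.22770; posterior = 0.262.
Bob: numerator 0.892·0.207 = 0.18464; evidence = 0.18464+0.18·0.793 = 0.32738; posterior = 0.564.

Alice: 0.262; Bob: 0.564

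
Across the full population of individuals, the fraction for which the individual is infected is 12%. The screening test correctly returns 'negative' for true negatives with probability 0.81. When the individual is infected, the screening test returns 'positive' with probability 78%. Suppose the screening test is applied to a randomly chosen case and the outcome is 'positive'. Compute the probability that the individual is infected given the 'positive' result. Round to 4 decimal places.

Write H for 'the individual is infected'. Prior odds H:¬H = 0.12/0.88 = 0.13636. For the 'positive' outcome, the likelihood ratio is 0.78/0.19 = 4.1053.
Posterior odds = 0.13636 × 4.1053 = 0.55981, so P(H|E) = 0.55981/(1+0.55981) = 0.3589.

P(H | E) ≈ 0.3589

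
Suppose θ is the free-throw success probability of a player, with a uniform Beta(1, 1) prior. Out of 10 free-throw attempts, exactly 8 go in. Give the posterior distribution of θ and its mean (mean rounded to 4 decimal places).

Posterior: Beta(9, 3); mean ≈ 0.7500

The binomial likelihood is conjugate to the Beta prior: with 8 successes and 2 failures, the posterior is Beta(1+8, 1+2) = Beta(9, 3).
E[θ | data] = 9/(9+3) = 0.7500.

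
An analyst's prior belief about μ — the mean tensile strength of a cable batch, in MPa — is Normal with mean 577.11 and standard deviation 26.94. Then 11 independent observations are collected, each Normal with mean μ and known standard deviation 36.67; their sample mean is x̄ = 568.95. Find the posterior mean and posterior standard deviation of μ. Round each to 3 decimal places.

Prior precision 1/τ₀² = 1/26.94² = 0.00137786; data precision n/σ² = 11/36.67² = 0.00818033.
Posterior precision = 0.00137786 + 0.00818033 = 0.00955819, giving posterior SD = 1/√0.00955819 = 10.229.
Posterior mean = (0.00137786·577.11 + 0.00818033·568.95) / 0.00955819 = 570.126.

Posterior mean ≈ 570.126; posterior SD ≈ 10.229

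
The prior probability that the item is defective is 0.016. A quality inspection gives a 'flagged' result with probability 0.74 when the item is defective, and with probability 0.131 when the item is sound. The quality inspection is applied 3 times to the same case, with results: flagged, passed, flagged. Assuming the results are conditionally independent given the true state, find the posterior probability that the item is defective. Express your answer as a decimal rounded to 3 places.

With H the event that the item is defective, the joint likelihood of the observed sequence is P(data|H) = 0.74·0.26·0.74 = 0.14238 and P(data|¬H) = 0.131·0.869·0.131 = 0.014913.
Bayes: P(H|data) = 0.016·0.14238 / (0.016·0.14238 + 0.984·0.014913) = 0.0022780/0.016952 = 0.1344.

Posterior P(H) ≈ 0.134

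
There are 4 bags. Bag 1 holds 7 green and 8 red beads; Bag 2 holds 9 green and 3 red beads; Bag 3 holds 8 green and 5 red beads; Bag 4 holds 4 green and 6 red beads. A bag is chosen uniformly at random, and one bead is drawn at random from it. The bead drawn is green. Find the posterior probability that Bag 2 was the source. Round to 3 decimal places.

Tabulate prior·likelihood by source: [1] prior 0.25, lik 0.4667, product 0.1167; [2] prior 0.25, lik 0.75, product 0.1875; [3] prior 0.25, lik 0.6154, product 0.1538; [4] prior 0.25, lik 0.4, product 0.1000.
Normalizing constant = 0.55801; the posterior for Bag 2 is its product over the sum, 0.1875/0.55801 = 0.336.

Posterior probability ≈ 0.336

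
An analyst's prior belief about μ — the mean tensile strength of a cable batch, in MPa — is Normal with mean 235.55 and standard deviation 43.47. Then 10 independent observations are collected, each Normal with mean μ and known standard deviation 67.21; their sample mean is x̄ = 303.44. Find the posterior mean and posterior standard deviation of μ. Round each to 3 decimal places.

Posterior mean ≈ 290.342; posterior SD ≈ 19.094

With known σ, the Normal prior is conjugate. Weight on the data is w = (n/σ²)/(n/σ² + 1/τ₀²) = 0.00221377/(0.00221377+0.00052920) = 0.80707.
Posterior mean = w·x̄ + (1−w)·μ₀ = 0.80707·303.44 + 0.19293·235.55 = 290.342. Posterior variance = 1/(0.00221377+0.00052920) = 364.568, so SD = 19.094.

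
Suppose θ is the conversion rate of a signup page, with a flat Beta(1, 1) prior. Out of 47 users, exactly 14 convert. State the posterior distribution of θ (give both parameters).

Posterior: Beta(15, 34)

The binomial likelihood is conjugate to the Beta prior: with 14 successes and 33 failures, the posterior is Beta(1+14, 1+33) = Beta(15, 34).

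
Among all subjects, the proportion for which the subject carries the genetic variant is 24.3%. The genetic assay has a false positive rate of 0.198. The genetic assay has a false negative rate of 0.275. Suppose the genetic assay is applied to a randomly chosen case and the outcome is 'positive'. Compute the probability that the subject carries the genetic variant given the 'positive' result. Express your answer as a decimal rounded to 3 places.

P(H | E) ≈ 0.540

Write H for 'the subject carries the genetic variant'. Prior odds H:¬H = 0.243/0.757 = 0.32100. For the 'positive' outcome, the likelihood ratio is 0.725/0.198 = 3.6616.
Posterior odds = 0.32100 × 3.6616 = 1.1754, so P(H|E) = 1.1754/(1+1.1754) = 0.540.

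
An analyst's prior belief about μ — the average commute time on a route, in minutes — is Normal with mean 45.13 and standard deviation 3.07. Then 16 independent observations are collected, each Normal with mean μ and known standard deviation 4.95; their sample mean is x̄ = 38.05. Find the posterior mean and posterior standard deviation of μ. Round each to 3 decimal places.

Posterior mean ≈ 39.040; posterior SD ≈ 1.148

Prior precision 1/τ₀² = 1/3.07² = 0.106102; data precision n/σ² = 16/4.95² = 0.652995.
Posterior precision = 0.106102 + 0.652995 = 0.759097, giving posterior SD = 1/√0.759097 = 1.148.
Posterior mean = (0.106102·45.13 + 0.652995·38.05) / 0.759097 = 39.040.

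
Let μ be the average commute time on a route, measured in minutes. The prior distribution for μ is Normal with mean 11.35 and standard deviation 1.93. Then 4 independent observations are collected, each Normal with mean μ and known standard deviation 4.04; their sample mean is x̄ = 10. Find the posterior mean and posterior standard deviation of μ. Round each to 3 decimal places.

Prior precision 1/τ₀² = 1/1.93² = 0.268464; data precision n/σ² = 4/4.04² = 0.245074.
Posterior precision = 0.268464 + 0.245074 = 0.513538, giving posterior SD = 1/√0.513538 = 1.395.
Posterior mean = (0.268464·11.35 + 0.245074·10) / 0.513538 = 10.706.

Posterior mean ≈ 10.706; posterior SD ≈ 1.395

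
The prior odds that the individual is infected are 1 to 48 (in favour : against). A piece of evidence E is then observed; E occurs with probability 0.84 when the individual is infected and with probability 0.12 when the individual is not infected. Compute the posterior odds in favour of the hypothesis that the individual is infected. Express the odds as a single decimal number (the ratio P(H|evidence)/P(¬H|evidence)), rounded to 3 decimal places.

Posterior odds ≈ 0.146

Prior odds = 1/48 = 0.020833. In log-odds, ln(0.020833) = -3.8712.
Add log likelihood ratio: ln(7.0000) = 1.9459.
Posterior log-odds = -1.9253, so posterior odds = exp(-1.9253) = 0.14583.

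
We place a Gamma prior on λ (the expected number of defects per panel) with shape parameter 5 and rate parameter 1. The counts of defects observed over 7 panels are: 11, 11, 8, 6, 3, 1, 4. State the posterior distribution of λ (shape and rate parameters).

The Poisson likelihood adds the total count to the shape and the number of exposure periods to the rate. Here ∑xᵢ = 44 and n = 7, so shape 5→49 and rate 1→8.

Posterior: Gamma(shape=49, rate=8)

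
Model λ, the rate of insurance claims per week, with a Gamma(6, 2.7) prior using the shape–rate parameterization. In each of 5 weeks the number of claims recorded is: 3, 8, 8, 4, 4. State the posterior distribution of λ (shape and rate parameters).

Posterior: Gamma(shape=33, rate=7.7)

The Poisson likelihood adds the total count to the shape and the number of exposure periods to the rate. Here ∑xᵢ = 27 and n = 5, so shape 6→33 and rate 2.7→7.7.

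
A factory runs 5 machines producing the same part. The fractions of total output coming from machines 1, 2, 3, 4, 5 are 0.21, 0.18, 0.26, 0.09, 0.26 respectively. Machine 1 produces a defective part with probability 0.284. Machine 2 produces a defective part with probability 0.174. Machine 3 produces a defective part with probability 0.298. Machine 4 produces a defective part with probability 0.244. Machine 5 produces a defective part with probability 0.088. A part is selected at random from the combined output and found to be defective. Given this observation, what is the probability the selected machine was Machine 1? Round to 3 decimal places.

Posterior probability ≈ 0.280

P(defective|M1) = 0.284; P(defective|M2) = 0.174; P(defective|M3) = 0.298; P(defective|M4) = 0.244; P(defective|M5) = 0.088.
Prior × likelihood for each source: 0.21·0.284=0.05964, 0.18·0.174=0.03132, 0.26·0.298=0.07748, 0.09·0.244=0.02196, 0.26·0.088=0.02288. Summing gives P(defective) = 0.21328.
P(Machine 1 | defective) = 0.05964 / 0.21328 = 0.280.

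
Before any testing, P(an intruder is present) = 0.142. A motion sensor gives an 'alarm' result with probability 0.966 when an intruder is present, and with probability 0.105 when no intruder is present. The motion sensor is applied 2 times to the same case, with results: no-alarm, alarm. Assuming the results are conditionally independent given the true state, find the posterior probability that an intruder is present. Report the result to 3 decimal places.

Posterior P(H) ≈ 0.055

Let H be the event that an intruder is present; start with P(H) = 0.142. P('alarm'|H) = 0.966, P('alarm'|¬H) = 0.105.
Update on result 1 ('no-alarm'): P(H) ← 0.034·0.1420 / (0.034·0.1420 + 0.895·0.8580) = 0.0048280/0.77274 = 0.0062.
Update on result 2 ('alarm'): P(H) ← 0.966·0.0062 / (0.966·0.0062 + 0.105·0.9938) = 0.0060355/0.11038 = 0.0547.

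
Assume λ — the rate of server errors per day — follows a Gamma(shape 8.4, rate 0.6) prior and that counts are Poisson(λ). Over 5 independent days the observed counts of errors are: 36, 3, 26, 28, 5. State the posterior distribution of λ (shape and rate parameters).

Posterior: Gamma(shape=106.4, rate=5.6)

The Poisson likelihood adds the total count to the shape and the number of exposure periods to the rate. Here ∑xᵢ = 98 and n = 5, so shape 8.4→106.4 and rate 0.6→5.6.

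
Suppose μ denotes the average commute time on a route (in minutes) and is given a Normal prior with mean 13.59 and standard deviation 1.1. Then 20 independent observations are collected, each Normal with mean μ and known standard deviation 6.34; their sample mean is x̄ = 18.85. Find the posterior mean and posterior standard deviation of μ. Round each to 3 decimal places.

Posterior mean ≈ 15.567; posterior SD ≈ 0.869

Prior precision 1/τ₀² = 1/1.1² = 0.826446; data precision n/σ² = 20/6.34² = 0.497567.
Posterior precision = 0.826446 + 0.497567 = 1.32401, giving posterior SD = 1/√1.32401 = 0.869.
Posterior mean = (0.826446·13.59 + 0.497567·18.85) / 1.32401 = 15.567.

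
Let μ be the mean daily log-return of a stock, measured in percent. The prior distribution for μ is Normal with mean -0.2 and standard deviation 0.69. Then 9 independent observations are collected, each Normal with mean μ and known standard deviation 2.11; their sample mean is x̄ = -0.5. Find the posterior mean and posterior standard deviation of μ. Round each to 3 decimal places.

Prior precision 1/τ₀² = 1/0.69² = 2.10040; data precision n/σ² = 9/2.11² = 2.02152.
Posterior precision = 2.10040 + 2.02152 = 4.12192, giving posterior SD = 1/√4.12192 = 0.493.
Posterior mean = (2.10040·-0.2 + 2.02152·-0.5) / 4.12192 = -0.347.

Posterior mean ≈ -0.347; posterior SD ≈ 0.493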